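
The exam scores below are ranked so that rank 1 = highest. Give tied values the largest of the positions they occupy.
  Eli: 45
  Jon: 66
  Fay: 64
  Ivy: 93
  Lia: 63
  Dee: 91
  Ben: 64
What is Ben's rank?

Sorted (descending): 93, 91, 66, 64, 64, 63, 45
The 2 values of 64 occupy positions 4–5 → each gets rank 5.
Ben has value 64 → rank 5.

5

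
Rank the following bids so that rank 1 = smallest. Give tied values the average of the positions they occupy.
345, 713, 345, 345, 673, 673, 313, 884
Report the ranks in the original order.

Sorted (ascending): 313, 345, 345, 345, 673, 673, 713, 884
The 3 values of 345 occupy positions 2–4 → average rank 3.
The 2 values of 673 occupy positions 5–6 → average rank (5+6)/2 = 5.5.

3, 7, 3, 3, 5.5, 5.5, 1, 8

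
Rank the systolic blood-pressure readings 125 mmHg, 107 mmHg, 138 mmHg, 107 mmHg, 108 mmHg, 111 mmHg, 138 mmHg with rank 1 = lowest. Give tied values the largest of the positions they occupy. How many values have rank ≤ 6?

5

Sorted (ascending): 107, 107, 108, 111, 125, 138, 138
The 2 values of 107 occupy positions 1–2 → each gets rank 2.
The 2 values of 138 occupy positions 6–7 → each gets rank 7.
Ranks ≤ 6: {2, 2, 3, 4, 5} → 5 values.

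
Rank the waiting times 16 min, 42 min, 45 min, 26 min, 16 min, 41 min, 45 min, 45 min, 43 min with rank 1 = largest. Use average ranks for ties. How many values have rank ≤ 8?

Sorted (descending): 45, 45, 45, 43, 42, 41, 26, 16, 16
The 3 values of 45 occupy positions 1–3 → average rank 2.
The 2 values of 16 occupy positions 8–9 → average rank (8+9)/2 = 8.5.
Ranks ≤ 8: {2, 2, 2, 4, 5, 6, 7} → 7 values.

7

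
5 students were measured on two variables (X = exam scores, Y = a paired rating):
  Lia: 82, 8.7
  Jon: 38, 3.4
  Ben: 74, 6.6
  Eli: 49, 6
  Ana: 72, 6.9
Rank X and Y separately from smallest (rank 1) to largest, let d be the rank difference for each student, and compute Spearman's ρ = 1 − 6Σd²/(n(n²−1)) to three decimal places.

0.900

Ranks of variable 1: 5, 1, 4, 2, 3
Ranks of variable 2: 5, 1, 3, 2, 4
d = r₁ − r₂: 0, 0, 1, 0, -1
d²: 0, 0, 1, 0, 1; Σd² = 2
ρ = 1 − 6·2/(5·24) = 1 − 12/120 = 0.900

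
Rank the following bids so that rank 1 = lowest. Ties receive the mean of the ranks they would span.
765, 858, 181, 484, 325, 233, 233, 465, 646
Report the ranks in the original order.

Sorted (ascending): 181, 233, 233, 325, 465, 484, 646, 765, 858
The 2 values of 233 occupy positions 2–3 → average rank (2+3)/2 = 2.5.

8, 9, 1, 6, 4, 2.5, 2.5, 5, 7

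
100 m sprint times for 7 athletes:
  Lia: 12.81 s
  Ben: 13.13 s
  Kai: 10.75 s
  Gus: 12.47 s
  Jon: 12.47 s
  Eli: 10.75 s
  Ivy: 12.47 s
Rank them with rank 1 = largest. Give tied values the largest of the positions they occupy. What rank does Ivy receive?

Sorted (descending): 13.13, 12.81, 12.47, 12.47, 12.47, 10.75, 10.75
The 3 values of 12.47 occupy positions 3–5 → each gets rank 5.
The 2 values of 10.75 occupy positions 6–7 → each gets rank 7.
Ivy has value 12.47 s → rank 5.

5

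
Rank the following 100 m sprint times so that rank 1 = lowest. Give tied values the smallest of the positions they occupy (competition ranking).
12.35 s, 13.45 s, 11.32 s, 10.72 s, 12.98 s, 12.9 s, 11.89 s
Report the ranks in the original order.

4, 7, 2, 1, 6, 5, 3

Sorted (ascending): 10.72, 11.32, 11.89, 12.35, 12.9, 12.98, 13.45
No ties — each value takes its position as its rank.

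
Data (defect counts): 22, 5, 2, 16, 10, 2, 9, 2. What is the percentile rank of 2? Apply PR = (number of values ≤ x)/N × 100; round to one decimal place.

N = 8.
Strictly below 2: 0. Equal to 2: 3.
PR = 3/8 × 100 = 37.5

37.5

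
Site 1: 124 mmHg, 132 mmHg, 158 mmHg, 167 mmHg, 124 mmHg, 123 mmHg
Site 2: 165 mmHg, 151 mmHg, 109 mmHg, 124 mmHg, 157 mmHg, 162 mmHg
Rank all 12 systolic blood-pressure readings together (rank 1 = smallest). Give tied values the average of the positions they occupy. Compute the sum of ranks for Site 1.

37

Sorted (ascending): 109, 123, 124, 124, 124, 132, 151, 157, 158, 162, 165, 167
The 3 values of 124 occupy positions 3–5 → average rank 4.
Site 1 values → pooled ranks: 124→4, 132→6, 158→9, 167→12, 124→4, 123→2
Rank sum = 4 + 6 + 9 + 12 + 4 + 2 = 37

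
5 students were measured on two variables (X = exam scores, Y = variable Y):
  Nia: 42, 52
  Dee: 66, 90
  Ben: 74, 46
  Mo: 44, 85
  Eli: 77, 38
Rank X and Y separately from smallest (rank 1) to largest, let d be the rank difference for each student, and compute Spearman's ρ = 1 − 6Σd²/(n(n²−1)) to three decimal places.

-0.600

Ranks of variable 1: 1, 3, 4, 2, 5
Ranks of variable 2: 3, 5, 2, 4, 1
d = r₁ − r₂: -2, -2, 2, -2, 4
d²: 4, 4, 4, 4, 16; Σd² = 32
ρ = 1 − 6·32/(5·24) = 1 − 192/120 = -0.600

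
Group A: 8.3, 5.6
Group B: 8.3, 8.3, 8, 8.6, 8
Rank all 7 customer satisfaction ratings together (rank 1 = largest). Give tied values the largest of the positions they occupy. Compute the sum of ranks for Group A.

11

Sorted (descending): 8.6, 8.3, 8.3, 8.3, 8, 8, 5.6
The 3 values of 8.3 occupy positions 2–4 → each gets rank 4.
The 2 values of 8 occupy positions 5–6 → each gets rank 6.
Group A values → pooled ranks: 8.3→4, 5.6→7
Rank sum = 4 + 7 = 11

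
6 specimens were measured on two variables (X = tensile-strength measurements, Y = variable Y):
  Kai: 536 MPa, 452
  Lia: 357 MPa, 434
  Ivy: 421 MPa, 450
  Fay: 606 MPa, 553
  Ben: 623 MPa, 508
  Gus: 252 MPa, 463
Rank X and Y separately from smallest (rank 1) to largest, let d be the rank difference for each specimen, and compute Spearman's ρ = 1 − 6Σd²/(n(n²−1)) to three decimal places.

0.600

Ranks of variable 1: 4, 2, 3, 5, 6, 1
Ranks of variable 2: 3, 1, 2, 6, 5, 4
d = r₁ − r₂: 1, 1, 1, -1, 1, -3
d²: 1, 1, 1, 1, 1, 9; Σd² = 14
ρ = 1 − 6·14/(6·35) = 1 − 84/210 = 0.600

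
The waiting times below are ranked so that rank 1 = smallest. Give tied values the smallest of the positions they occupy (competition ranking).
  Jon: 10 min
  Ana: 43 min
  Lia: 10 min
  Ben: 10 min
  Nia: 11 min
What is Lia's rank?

1

Sorted (ascending): 10, 10, 10, 11, 43
The 3 values of 10 occupy positions 1–3 → each gets rank 1.
Lia has value 10 min → rank 1.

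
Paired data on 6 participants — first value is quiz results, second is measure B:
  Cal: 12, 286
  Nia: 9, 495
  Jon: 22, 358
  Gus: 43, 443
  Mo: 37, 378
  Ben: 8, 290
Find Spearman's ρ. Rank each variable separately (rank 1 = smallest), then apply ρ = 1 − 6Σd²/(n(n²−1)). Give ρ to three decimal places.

0.314

Ranks of variable 1: 3, 2, 4, 6, 5, 1
Ranks of variable 2: 1, 6, 3, 5, 4, 2
d = r₁ − r₂: 2, -4, 1, 1, 1, -1
d²: 4, 16, 1, 1, 1, 1; Σd² = 24
ρ = 1 − 6·24/(6·35) = 1 − 144/210 = 0.314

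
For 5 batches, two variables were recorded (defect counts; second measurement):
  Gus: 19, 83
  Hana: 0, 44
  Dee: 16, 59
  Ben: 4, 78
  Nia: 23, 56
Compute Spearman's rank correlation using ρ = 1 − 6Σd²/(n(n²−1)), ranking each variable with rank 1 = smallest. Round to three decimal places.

Ranks of variable 1: 4, 1, 3, 2, 5
Ranks of variable 2: 5, 1, 3, 4, 2
d = r₁ − r₂: -1, 0, 0, -2, 3
d²: 1, 0, 0, 4, 9; Σd² = 14
ρ = 1 − 6·14/(5·24) = 1 − 84/120 = 0.300

0.300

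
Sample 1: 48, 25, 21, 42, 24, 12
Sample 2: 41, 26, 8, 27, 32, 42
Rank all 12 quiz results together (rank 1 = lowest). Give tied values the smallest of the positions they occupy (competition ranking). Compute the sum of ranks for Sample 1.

Sorted (ascending): 8, 12, 21, 24, 25, 26, 27, 32, 41, 42, 42, 48
The 2 values of 42 occupy positions 10–11 → each gets rank 10.
Sample 1 values → pooled ranks: 48→12, 25→5, 21→3, 42→10, 24→4, 12→2
Rank sum = 12 + 5 + 3 + 10 + 4 + 2 = 36

36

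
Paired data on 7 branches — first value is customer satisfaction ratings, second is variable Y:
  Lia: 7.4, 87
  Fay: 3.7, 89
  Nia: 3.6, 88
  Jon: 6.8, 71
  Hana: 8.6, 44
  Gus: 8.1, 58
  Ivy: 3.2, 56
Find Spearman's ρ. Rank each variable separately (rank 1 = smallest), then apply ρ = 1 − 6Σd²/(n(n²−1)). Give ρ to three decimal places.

Ranks of variable 1: 5, 3, 2, 4, 7, 6, 1
Ranks of variable 2: 5, 7, 6, 4, 1, 3, 2
d = r₁ − r₂: 0, -4, -4, 0, 6, 3, -1
d²: 0, 16, 16, 0, 36, 9, 1; Σd² = 78
ρ = 1 − 6·78/(7·48) = 1 − 468/336 = -0.393

-0.393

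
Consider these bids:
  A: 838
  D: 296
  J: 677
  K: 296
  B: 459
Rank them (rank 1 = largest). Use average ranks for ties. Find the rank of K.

4.5

Sorted (descending): 838, 677, 459, 296, 296
The 2 values of 296 occupy positions 4–5 → average rank (4+5)/2 = 4.5.
K has value 296 → rank 4.5.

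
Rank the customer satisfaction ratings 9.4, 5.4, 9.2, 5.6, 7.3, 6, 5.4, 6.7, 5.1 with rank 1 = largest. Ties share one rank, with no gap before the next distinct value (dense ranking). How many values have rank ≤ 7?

Sorted (descending): 9.4, 9.2, 7.3, 6.7, 6, 5.6, 5.4, 5.4, 5.1
The 2 values of 5.4 share dense rank 7.
Remaining distinct values take the next consecutive integers.
Ranks ≤ 7: {1, 2, 3, 4, 5, 6, 7, 7} → 8 values.

8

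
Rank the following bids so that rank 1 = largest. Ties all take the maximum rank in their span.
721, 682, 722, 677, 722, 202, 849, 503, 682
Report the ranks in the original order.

4, 6, 3, 7, 3, 9, 1, 8, 6

Sorted (descending): 849, 722, 722, 721, 682, 682, 677, 503, 202
The 2 values of 722 occupy positions 2–3 → each gets rank 3.
The 2 values of 682 occupy positions 5–6 → each gets rank 6.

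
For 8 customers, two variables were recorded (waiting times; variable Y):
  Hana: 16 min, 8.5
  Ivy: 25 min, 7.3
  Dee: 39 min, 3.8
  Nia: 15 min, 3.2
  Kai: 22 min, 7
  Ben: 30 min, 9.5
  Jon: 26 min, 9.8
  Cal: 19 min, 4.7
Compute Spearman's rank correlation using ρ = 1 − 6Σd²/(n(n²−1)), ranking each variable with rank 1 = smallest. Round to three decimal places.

Ranks of variable 1: 2, 5, 8, 1, 4, 7, 6, 3
Ranks of variable 2: 6, 5, 2, 1, 4, 7, 8, 3
d = r₁ − r₂: -4, 0, 6, 0, 0, 0, -2, 0
d²: 16, 0, 36, 0, 0, 0, 4, 0; Σd² = 56
ρ = 1 − 6·56/(8·63) = 1 − 336/504 = 0.333

0.333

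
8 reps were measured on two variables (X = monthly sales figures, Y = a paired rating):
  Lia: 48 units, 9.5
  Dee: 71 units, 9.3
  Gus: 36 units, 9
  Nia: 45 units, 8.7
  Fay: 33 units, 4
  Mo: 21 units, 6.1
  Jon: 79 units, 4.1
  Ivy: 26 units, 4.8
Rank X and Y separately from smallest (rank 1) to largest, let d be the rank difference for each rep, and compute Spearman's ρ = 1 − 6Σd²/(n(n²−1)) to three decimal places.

Ranks of variable 1: 6, 7, 4, 5, 3, 1, 8, 2
Ranks of variable 2: 8, 7, 6, 5, 1, 4, 2, 3
d = r₁ − r₂: -2, 0, -2, 0, 2, -3, 6, -1
d²: 4, 0, 4, 0, 4, 9, 36, 1; Σd² = 58
ρ = 1 − 6·58/(8·63) = 1 − 348/504 = 0.310

0.310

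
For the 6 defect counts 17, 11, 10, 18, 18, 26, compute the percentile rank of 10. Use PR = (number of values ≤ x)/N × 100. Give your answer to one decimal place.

N = 6.
Strictly below 10: 0. Equal to 10: 1.
PR = 1/6 × 100 = 16.7

16.7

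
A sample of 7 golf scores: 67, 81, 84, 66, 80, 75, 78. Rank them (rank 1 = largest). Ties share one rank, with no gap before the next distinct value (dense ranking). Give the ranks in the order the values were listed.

Sorted (descending): 84, 81, 80, 78, 75, 67, 66
No ties — each value takes its position as its rank.

6, 2, 1, 7, 3, 5, 4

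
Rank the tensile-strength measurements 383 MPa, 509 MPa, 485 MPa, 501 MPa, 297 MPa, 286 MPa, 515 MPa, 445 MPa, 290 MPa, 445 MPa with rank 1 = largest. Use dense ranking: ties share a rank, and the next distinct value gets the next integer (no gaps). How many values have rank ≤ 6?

7

Sorted (descending): 515, 509, 501, 485, 445, 445, 383, 297, 290, 286
The 2 values of 445 share dense rank 5.
Remaining distinct values take the next consecutive integers.
Ranks ≤ 6: {1, 2, 3, 4, 5, 5, 6} → 7 values.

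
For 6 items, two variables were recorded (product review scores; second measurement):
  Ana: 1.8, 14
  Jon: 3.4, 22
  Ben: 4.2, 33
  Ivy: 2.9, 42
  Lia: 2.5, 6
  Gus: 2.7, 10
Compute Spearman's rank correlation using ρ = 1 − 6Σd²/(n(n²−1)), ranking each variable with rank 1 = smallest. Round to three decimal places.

Ranks of variable 1: 1, 5, 6, 4, 2, 3
Ranks of variable 2: 3, 4, 5, 6, 1, 2
d = r₁ − r₂: -2, 1, 1, -2, 1, 1
d²: 4, 1, 1, 4, 1, 1; Σd² = 12
ρ = 1 − 6·12/(6·35) = 1 − 72/210 = 0.657

0.657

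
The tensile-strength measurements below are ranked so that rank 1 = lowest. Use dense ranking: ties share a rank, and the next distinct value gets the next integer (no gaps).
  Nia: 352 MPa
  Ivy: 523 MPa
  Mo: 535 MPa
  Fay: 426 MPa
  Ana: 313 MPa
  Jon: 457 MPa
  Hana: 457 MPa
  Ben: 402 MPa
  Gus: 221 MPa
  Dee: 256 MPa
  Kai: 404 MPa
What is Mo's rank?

10

Sorted (ascending): 221, 256, 313, 352, 402, 404, 426, 457, 457, 523, 535
The 2 values of 457 share dense rank 8.
Remaining distinct values take the next consecutive integers.
Mo has value 535 MPa → rank 10.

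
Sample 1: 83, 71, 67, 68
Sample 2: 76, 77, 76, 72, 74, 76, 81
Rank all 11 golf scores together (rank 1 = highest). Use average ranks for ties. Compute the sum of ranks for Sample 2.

Sorted (descending): 83, 81, 77, 76, 76, 76, 74, 72, 71, 68, 67
The 3 values of 76 occupy positions 4–6 → average rank 5.
Sample 2 values → pooled ranks: 76→5, 77→3, 76→5, 72→8, 74→7, 76→5, 81→2
Rank sum = 5 + 3 + 5 + 8 + 7 + 5 + 2 = 35

35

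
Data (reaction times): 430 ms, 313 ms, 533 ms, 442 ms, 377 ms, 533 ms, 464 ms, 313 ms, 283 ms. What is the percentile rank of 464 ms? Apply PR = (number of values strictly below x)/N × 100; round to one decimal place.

66.7

N = 9.
Strictly below 464: 6. Equal to 464: 1.
PR = 6/9 × 100 = 66.7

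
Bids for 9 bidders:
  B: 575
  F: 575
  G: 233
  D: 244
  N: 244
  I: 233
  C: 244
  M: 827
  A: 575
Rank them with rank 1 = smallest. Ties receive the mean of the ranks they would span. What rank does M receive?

9

Sorted (ascending): 233, 233, 244, 244, 244, 575, 575, 575, 827
The 2 values of 233 occupy positions 1–2 → average rank (1+2)/2 = 1.5.
The 3 values of 244 occupy positions 3–5 → average rank 4.
The 3 values of 575 occupy positions 6–8 → average rank 7.
M has value 827 → rank 9.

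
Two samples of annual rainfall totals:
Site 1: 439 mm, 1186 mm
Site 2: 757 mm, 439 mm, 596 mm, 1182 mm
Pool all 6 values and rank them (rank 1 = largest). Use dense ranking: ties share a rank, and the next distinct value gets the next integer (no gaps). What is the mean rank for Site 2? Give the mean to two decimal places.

3.50

Sorted (descending): 1186, 1182, 757, 596, 439, 439
The 2 values of 439 share dense rank 5.
Remaining distinct values take the next consecutive integers.
Site 2 values → pooled ranks: 757→3, 439→5, 596→4, 1182→2
Mean rank = (3 + 5 + 4 + 2) / 4 = 3.50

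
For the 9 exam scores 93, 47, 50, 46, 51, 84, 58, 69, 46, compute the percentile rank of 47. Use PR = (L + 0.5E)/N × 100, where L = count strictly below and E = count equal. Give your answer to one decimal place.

27.8

N = 9.
Strictly below 47: 2. Equal to 47: 1.
PR = (2 + 0.5·1)/9 × 100 = 27.8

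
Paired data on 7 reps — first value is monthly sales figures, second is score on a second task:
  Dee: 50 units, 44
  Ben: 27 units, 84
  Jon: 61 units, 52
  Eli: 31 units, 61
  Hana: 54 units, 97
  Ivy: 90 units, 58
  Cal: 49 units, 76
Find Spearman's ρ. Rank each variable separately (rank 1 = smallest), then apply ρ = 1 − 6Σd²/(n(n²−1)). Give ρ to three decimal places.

Ranks of variable 1: 4, 1, 6, 2, 5, 7, 3
Ranks of variable 2: 1, 6, 2, 4, 7, 3, 5
d = r₁ − r₂: 3, -5, 4, -2, -2, 4, -2
d²: 9, 25, 16, 4, 4, 16, 4; Σd² = 78
ρ = 1 − 6·78/(7·48) = 1 − 468/336 = -0.393

-0.393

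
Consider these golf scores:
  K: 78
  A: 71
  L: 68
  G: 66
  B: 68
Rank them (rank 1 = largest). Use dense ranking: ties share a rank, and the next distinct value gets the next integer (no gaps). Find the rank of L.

3

Sorted (descending): 78, 71, 68, 68, 66
The 2 values of 68 share dense rank 3.
Remaining distinct values take the next consecutive integers.
L has value 68 → rank 3.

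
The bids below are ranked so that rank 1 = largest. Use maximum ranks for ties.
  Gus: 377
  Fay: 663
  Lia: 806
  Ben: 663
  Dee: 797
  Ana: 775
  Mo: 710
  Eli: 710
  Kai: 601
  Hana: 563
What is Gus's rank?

10

Sorted (descending): 806, 797, 775, 710, 710, 663, 663, 601, 563, 377
The 2 values of 710 occupy positions 4–5 → each gets rank 5.
The 2 values of 663 occupy positions 6–7 → each gets rank 7.
Gus has value 377 → rank 10.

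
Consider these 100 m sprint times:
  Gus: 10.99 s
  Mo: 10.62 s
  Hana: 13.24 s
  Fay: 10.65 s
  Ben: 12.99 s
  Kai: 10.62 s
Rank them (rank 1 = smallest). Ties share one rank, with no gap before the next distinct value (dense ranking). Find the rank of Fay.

Sorted (ascending): 10.62, 10.62, 10.65, 10.99, 12.99, 13.24
The 2 values of 10.62 share dense rank 1.
Remaining distinct values take the next consecutive integers.
Fay has value 10.65 s → rank 2.

2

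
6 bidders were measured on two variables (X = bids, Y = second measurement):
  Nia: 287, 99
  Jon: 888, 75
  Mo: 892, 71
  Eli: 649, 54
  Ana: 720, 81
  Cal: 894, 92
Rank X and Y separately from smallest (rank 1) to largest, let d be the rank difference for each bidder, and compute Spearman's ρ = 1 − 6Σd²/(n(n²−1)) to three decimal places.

Ranks of variable 1: 1, 4, 5, 2, 3, 6
Ranks of variable 2: 6, 3, 2, 1, 4, 5
d = r₁ − r₂: -5, 1, 3, 1, -1, 1
d²: 25, 1, 9, 1, 1, 1; Σd² = 38
ρ = 1 − 6·38/(6·35) = 1 − 228/210 = -0.086

-0.086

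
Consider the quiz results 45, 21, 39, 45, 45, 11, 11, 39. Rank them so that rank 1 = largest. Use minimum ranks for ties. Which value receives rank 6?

Sorted (descending): 45, 45, 45, 39, 39, 21, 11, 11
The 3 values of 45 occupy positions 1–3 → each gets rank 1.
The 2 values of 39 occupy positions 4–5 → each gets rank 4.
The 2 values of 11 occupy positions 7–8 → each gets rank 7.
Rank 6 → value 21.

21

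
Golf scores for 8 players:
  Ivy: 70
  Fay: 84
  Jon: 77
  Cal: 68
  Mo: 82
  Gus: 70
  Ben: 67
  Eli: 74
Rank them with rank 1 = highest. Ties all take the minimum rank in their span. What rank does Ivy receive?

5

Sorted (descending): 84, 82, 77, 74, 70, 70, 68, 67
The 2 values of 70 occupy positions 5–6 → each gets rank 5.
Ivy has value 70 → rank 5.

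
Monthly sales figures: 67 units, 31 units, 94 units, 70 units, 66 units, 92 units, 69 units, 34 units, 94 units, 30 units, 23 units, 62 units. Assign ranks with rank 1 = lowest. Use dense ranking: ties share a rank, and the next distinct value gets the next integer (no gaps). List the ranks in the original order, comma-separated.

Sorted (ascending): 23, 30, 31, 34, 62, 66, 67, 69, 70, 92, 94, 94
The 2 values of 94 share dense rank 11.
Remaining distinct values take the next consecutive integers.

7, 3, 11, 9, 6, 10, 8, 4, 11, 2, 1, 5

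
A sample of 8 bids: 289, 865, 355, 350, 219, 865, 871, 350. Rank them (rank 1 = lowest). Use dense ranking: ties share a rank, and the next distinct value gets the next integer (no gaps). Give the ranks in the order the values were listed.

2, 5, 4, 3, 1, 5, 6, 3

Sorted (ascending): 219, 289, 350, 350, 355, 865, 865, 871
The 2 values of 350 share dense rank 3.
The 2 values of 865 share dense rank 5.
Remaining distinct values take the next consecutive integers.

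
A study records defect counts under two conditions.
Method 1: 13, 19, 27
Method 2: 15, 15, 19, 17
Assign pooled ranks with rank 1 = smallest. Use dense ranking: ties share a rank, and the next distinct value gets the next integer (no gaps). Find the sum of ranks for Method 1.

Sorted (ascending): 13, 15, 15, 17, 19, 19, 27
The 2 values of 15 share dense rank 2.
The 2 values of 19 share dense rank 4.
Remaining distinct values take the next consecutive integers.
Method 1 values → pooled ranks: 13→1, 19→4, 27→5
Rank sum = 1 + 4 + 5 = 10

10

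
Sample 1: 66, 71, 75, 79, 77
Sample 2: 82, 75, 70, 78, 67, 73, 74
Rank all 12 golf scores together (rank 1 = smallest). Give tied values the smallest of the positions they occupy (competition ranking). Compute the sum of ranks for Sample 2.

Sorted (ascending): 66, 67, 70, 71, 73, 74, 75, 75, 77, 78, 79, 82
The 2 values of 75 occupy positions 7–8 → each gets rank 7.
Sample 2 values → pooled ranks: 82→12, 75→7, 70→3, 78→10, 67→2, 73→5, 74→6
Rank sum = 12 + 7 + 3 + 10 + 2 + 5 + 6 = 45

45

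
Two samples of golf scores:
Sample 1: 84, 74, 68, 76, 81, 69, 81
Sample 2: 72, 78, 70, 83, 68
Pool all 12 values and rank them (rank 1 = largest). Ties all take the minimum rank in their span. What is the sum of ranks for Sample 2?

Sorted (descending): 84, 83, 81, 81, 78, 76, 74, 72, 70, 69, 68, 68
The 2 values of 81 occupy positions 3–4 → each gets rank 3.
The 2 values of 68 occupy positions 11–12 → each gets rank 11.
Sample 2 values → pooled ranks: 72→8, 78→5, 70→9, 83→2, 68→11
Rank sum = 8 + 5 + 9 + 2 + 11 = 35

35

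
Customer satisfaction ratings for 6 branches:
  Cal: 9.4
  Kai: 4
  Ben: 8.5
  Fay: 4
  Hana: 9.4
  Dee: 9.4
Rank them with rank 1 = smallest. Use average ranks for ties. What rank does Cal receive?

5

Sorted (ascending): 4, 4, 8.5, 9.4, 9.4, 9.4
The 2 values of 4 occupy positions 1–2 → average rank (1+2)/2 = 1.5.
The 3 values of 9.4 occupy positions 4–6 → average rank 5.
Cal has value 9.4 → rank 5.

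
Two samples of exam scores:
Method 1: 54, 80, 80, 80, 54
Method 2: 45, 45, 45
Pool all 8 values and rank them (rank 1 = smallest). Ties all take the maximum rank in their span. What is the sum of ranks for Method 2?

Sorted (ascending): 45, 45, 45, 54, 54, 80, 80, 80
The 3 values of 45 occupy positions 1–3 → each gets rank 3.
The 2 values of 54 occupy positions 4–5 → each gets rank 5.
The 3 values of 80 occupy positions 6–8 → each gets rank 8.
Method 2 values → pooled ranks: 45→3, 45→3, 45→3
Rank sum = 3 + 3 + 3 = 9

9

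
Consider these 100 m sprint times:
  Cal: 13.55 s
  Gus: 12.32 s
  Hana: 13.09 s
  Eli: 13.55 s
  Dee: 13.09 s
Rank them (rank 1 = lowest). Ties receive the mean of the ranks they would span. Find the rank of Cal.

4.5

Sorted (ascending): 12.32, 13.09, 13.09, 13.55, 13.55
The 2 values of 13.09 occupy positions 2–3 → average rank (2+3)/2 = 2.5.
The 2 values of 13.55 occupy positions 4–5 → average rank (4+5)/2 = 4.5.
Cal has value 13.55 s → rank 4.5.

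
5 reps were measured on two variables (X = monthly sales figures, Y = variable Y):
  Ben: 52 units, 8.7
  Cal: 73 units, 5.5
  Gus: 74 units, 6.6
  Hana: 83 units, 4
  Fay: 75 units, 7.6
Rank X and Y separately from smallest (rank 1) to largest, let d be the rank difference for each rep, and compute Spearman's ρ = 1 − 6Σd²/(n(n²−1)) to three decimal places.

-0.600

Ranks of variable 1: 1, 2, 3, 5, 4
Ranks of variable 2: 5, 2, 3, 1, 4
d = r₁ − r₂: -4, 0, 0, 4, 0
d²: 16, 0, 0, 16, 0; Σd² = 32
ρ = 1 − 6·32/(5·24) = 1 − 192/120 = -0.600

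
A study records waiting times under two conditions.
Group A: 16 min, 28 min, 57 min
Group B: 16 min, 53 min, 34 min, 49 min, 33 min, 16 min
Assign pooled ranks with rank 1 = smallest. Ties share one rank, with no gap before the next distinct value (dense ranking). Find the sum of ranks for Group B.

20

Sorted (ascending): 16, 16, 16, 28, 33, 34, 49, 53, 57
The 3 values of 16 share dense rank 1.
Remaining distinct values take the next consecutive integers.
Group B values → pooled ranks: 16→1, 53→6, 34→4, 49→5, 33→3, 16→1
Rank sum = 1 + 6 + 4 + 5 + 3 + 1 = 20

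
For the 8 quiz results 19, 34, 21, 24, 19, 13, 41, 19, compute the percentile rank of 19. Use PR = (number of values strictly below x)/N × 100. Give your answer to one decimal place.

12.5

N = 8.
Strictly below 19: 1. Equal to 19: 3.
PR = 1/8 × 100 = 12.5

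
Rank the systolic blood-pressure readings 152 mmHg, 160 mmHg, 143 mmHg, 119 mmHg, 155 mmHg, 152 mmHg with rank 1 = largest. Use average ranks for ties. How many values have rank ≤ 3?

2

Sorted (descending): 160, 155, 152, 152, 143, 119
The 2 values of 152 occupy positions 3–4 → average rank (3+4)/2 = 3.5.
Ranks ≤ 3: {1, 2} → 2 values.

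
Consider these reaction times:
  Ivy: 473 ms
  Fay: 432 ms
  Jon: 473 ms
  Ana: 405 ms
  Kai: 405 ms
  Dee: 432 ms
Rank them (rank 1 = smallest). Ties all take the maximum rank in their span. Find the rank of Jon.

6

Sorted (ascending): 405, 405, 432, 432, 473, 473
The 2 values of 405 occupy positions 1–2 → each gets rank 2.
The 2 values of 432 occupy positions 3–4 → each gets rank 4.
The 2 values of 473 occupy positions 5–6 → each gets rank 6.
Jon has value 473 ms → rank 6.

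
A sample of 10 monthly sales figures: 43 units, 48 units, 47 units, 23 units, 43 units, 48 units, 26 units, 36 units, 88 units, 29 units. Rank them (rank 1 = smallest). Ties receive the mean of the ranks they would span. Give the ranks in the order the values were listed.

5.5, 8.5, 7, 1, 5.5, 8.5, 2, 4, 10, 3

Sorted (ascending): 23, 26, 29, 36, 43, 43, 47, 48, 48, 88
The 2 values of 43 occupy positions 5–6 → average rank (5+6)/2 = 5.5.
The 2 values of 48 occupy positions 8–9 → average rank (8+9)/2 = 8.5.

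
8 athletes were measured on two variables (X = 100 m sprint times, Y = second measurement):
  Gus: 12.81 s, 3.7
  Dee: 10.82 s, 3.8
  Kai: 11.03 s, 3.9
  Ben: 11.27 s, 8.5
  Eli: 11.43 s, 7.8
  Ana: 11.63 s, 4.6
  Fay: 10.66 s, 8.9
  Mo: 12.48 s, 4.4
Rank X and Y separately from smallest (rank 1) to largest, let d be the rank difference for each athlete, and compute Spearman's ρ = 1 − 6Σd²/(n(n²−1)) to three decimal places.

-0.405

Ranks of variable 1: 8, 2, 3, 4, 5, 6, 1, 7
Ranks of variable 2: 1, 2, 3, 7, 6, 5, 8, 4
d = r₁ − r₂: 7, 0, 0, -3, -1, 1, -7, 3
d²: 49, 0, 0, 9, 1, 1, 49, 9; Σd² = 118
ρ = 1 − 6·118/(8·63) = 1 − 708/504 = -0.405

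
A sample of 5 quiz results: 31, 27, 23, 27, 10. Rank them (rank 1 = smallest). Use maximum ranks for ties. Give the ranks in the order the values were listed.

5, 4, 2, 4, 1

Sorted (ascending): 10, 23, 27, 27, 31
The 2 values of 27 occupy positions 3–4 → each gets rank 4.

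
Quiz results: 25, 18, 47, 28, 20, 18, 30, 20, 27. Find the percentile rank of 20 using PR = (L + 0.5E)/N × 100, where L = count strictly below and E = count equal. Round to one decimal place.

33.3

N = 9.
Strictly below 20: 2. Equal to 20: 2.
PR = (2 + 0.5·2)/9 × 100 = 33.3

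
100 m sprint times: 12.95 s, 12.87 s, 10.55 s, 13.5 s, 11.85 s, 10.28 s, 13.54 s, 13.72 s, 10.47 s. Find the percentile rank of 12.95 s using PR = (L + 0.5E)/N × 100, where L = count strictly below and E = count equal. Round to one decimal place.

61.1

N = 9.
Strictly below 12.95: 5. Equal to 12.95: 1.
PR = (5 + 0.5·1)/9 × 100 = 61.1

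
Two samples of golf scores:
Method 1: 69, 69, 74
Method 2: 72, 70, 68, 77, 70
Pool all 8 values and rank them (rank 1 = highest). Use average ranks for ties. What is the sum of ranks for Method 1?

15

Sorted (descending): 77, 74, 72, 70, 70, 69, 69, 68
The 2 values of 70 occupy positions 4–5 → average rank (4+5)/2 = 4.5.
The 2 values of 69 occupy positions 6–7 → average rank (6+7)/2 = 6.5.
Method 1 values → pooled ranks: 69→6.5, 69→6.5, 74→2
Rank sum = 6.5 + 6.5 + 2 = 15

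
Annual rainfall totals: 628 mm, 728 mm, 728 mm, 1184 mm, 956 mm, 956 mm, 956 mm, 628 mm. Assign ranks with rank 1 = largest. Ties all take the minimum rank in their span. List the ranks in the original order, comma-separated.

Sorted (descending): 1184, 956, 956, 956, 728, 728, 628, 628
The 3 values of 956 occupy positions 2–4 → each gets rank 2.
The 2 values of 728 occupy positions 5–6 → each gets rank 5.
The 2 values of 628 occupy positions 7–8 → each gets rank 7.

7, 5, 5, 1, 2, 2, 2, 7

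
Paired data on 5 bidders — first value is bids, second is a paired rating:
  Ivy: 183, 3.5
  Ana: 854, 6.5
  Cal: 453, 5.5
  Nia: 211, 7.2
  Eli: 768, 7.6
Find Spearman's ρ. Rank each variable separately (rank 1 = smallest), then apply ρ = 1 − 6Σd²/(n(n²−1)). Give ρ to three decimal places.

0.500

Ranks of variable 1: 1, 5, 3, 2, 4
Ranks of variable 2: 1, 3, 2, 4, 5
d = r₁ − r₂: 0, 2, 1, -2, -1
d²: 0, 4, 1, 4, 1; Σd² = 10
ρ = 1 − 6·10/(5·24) = 1 − 60/120 = 0.500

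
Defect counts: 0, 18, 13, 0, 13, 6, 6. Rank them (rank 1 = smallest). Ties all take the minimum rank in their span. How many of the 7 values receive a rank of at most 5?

Sorted (ascending): 0, 0, 6, 6, 13, 13, 18
The 2 values of 0 occupy positions 1–2 → each gets rank 1.
The 2 values of 6 occupy positions 3–4 → each gets rank 3.
The 2 values of 13 occupy positions 5–6 → each gets rank 5.
Ranks ≤ 5: {1, 1, 3, 3, 5, 5} → 6 values.

6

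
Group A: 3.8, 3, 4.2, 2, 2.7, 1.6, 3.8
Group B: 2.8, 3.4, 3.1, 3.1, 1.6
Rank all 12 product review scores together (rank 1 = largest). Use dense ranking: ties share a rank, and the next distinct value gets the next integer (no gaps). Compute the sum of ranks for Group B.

26

Sorted (descending): 4.2, 3.8, 3.8, 3.4, 3.1, 3.1, 3, 2.8, 2.7, 2, 1.6, 1.6
The 2 values of 3.8 share dense rank 2.
The 2 values of 3.1 share dense rank 4.
The 2 values of 1.6 share dense rank 9.
Remaining distinct values take the next consecutive integers.
Group B values → pooled ranks: 2.8→6, 3.4→3, 3.1→4, 3.1→4, 1.6→9
Rank sum = 6 + 3 + 4 + 4 + 9 = 26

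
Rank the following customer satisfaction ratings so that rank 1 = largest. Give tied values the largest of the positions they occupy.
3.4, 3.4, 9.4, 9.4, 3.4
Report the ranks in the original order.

Sorted (descending): 9.4, 9.4, 3.4, 3.4, 3.4
The 2 values of 9.4 occupy positions 1–2 → each gets rank 2.
The 3 values of 3.4 occupy positions 3–5 → each gets rank 5.

5, 5, 2, 2, 5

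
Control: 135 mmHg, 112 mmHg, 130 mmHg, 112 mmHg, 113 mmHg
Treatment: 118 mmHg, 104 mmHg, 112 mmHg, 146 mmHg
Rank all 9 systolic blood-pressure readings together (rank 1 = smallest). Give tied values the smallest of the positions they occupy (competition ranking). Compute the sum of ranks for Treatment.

18

Sorted (ascending): 104, 112, 112, 112, 113, 118, 130, 135, 146
The 3 values of 112 occupy positions 2–4 → each gets rank 2.
Treatment values → pooled ranks: 118→6, 104→1, 112→2, 146→9
Rank sum = 6 + 1 + 2 + 9 = 18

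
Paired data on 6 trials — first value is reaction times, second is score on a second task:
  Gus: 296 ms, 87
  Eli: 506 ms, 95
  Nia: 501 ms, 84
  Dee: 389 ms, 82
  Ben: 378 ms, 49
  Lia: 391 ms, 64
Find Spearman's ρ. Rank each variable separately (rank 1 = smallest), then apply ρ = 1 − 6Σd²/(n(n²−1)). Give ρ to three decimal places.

Ranks of variable 1: 1, 6, 5, 3, 2, 4
Ranks of variable 2: 5, 6, 4, 3, 1, 2
d = r₁ − r₂: -4, 0, 1, 0, 1, 2
d²: 16, 0, 1, 0, 1, 4; Σd² = 22
ρ = 1 − 6·22/(6·35) = 1 − 132/210 = 0.371

0.371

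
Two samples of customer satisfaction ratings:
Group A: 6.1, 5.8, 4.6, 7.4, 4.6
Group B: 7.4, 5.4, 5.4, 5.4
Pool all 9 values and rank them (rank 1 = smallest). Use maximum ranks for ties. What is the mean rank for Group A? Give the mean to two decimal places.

Sorted (ascending): 4.6, 4.6, 5.4, 5.4, 5.4, 5.8, 6.1, 7.4, 7.4
The 2 values of 4.6 occupy positions 1–2 → each gets rank 2.
The 3 values of 5.4 occupy positions 3–5 → each gets rank 5.
The 2 values of 7.4 occupy positions 8–9 → each gets rank 9.
Group A values → pooled ranks: 6.1→7, 5.8→6, 4.6→2, 7.4→9, 4.6→2
Mean rank = (7 + 6 + 2 + 9 + 2) / 5 = 5.20

5.20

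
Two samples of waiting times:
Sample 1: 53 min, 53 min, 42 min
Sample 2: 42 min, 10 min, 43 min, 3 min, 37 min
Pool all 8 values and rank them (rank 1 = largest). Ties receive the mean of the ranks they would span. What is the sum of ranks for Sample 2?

28.5

Sorted (descending): 53, 53, 43, 42, 42, 37, 10, 3
The 2 values of 53 occupy positions 1–2 → average rank (1+2)/2 = 1.5.
The 2 values of 42 occupy positions 4–5 → average rank (4+5)/2 = 4.5.
Sample 2 values → pooled ranks: 42→4.5, 10→7, 43→3, 3→8, 37→6
Rank sum = 4.5 + 7 + 3 + 8 + 6 = 28.5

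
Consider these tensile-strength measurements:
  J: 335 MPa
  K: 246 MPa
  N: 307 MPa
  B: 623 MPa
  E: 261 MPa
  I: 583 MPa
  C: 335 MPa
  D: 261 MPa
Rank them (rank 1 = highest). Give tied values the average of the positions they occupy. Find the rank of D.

Sorted (descending): 623, 583, 335, 335, 307, 261, 261, 246
The 2 values of 335 occupy positions 3–4 → average rank (3+4)/2 = 3.5.
The 2 values of 261 occupy positions 6–7 → average rank (6+7)/2 = 6.5.
D has value 261 MPa → rank 6.5.

6.5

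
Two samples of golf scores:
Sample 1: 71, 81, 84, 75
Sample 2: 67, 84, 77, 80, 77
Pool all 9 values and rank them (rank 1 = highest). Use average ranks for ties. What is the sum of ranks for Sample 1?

19.5

Sorted (descending): 84, 84, 81, 80, 77, 77, 75, 71, 67
The 2 values of 84 occupy positions 1–2 → average rank (1+2)/2 = 1.5.
The 2 values of 77 occupy positions 5–6 → average rank (5+6)/2 = 5.5.
Sample 1 values → pooled ranks: 71→8, 81→3, 84→1.5, 75→7
Rank sum = 8 + 3 + 1.5 + 7 = 19.5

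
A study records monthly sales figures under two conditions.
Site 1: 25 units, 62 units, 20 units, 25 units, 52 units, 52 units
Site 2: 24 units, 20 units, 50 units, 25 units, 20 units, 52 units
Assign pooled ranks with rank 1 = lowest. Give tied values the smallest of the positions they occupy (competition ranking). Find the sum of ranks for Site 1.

41

Sorted (ascending): 20, 20, 20, 24, 25, 25, 25, 50, 52, 52, 52, 62
The 3 values of 20 occupy positions 1–3 → each gets rank 1.
The 3 values of 25 occupy positions 5–7 → each gets rank 5.
The 3 values of 52 occupy positions 9–11 → each gets rank 9.
Site 1 values → pooled ranks: 25→5, 62→12, 20→1, 25→5, 52→9, 52→9
Rank sum = 5 + 12 + 1 + 5 + 9 + 9 = 41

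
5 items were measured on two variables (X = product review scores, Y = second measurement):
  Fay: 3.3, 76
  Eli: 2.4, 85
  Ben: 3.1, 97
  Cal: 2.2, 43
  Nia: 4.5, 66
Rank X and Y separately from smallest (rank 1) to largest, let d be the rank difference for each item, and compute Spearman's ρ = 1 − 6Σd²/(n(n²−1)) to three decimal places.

Ranks of variable 1: 4, 2, 3, 1, 5
Ranks of variable 2: 3, 4, 5, 1, 2
d = r₁ − r₂: 1, -2, -2, 0, 3
d²: 1, 4, 4, 0, 9; Σd² = 18
ρ = 1 − 6·18/(5·24) = 1 − 108/120 = 0.100

0.100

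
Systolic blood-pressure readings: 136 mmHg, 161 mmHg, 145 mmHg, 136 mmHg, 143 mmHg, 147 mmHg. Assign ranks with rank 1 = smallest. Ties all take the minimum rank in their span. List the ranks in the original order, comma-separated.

1, 6, 4, 1, 3, 5

Sorted (ascending): 136, 136, 143, 145, 147, 161
The 2 values of 136 occupy positions 1–2 → each gets rank 1.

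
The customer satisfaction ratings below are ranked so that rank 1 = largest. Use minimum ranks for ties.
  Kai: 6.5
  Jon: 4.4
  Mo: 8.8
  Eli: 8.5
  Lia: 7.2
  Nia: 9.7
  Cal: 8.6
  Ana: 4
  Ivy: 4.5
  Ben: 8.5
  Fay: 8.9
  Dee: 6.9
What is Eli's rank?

5

Sorted (descending): 9.7, 8.9, 8.8, 8.6, 8.5, 8.5, 7.2, 6.9, 6.5, 4.5, 4.4, 4
The 2 values of 8.5 occupy positions 5–6 → each gets rank 5.
Eli has value 8.5 → rank 5.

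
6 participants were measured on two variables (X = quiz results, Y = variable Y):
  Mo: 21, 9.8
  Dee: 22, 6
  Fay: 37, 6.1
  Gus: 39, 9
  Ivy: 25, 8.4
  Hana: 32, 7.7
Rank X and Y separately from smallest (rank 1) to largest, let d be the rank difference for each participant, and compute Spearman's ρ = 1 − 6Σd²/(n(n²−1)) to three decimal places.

Ranks of variable 1: 1, 2, 5, 6, 3, 4
Ranks of variable 2: 6, 1, 2, 5, 4, 3
d = r₁ − r₂: -5, 1, 3, 1, -1, 1
d²: 25, 1, 9, 1, 1, 1; Σd² = 38
ρ = 1 − 6·38/(6·35) = 1 − 228/210 = -0.086

-0.086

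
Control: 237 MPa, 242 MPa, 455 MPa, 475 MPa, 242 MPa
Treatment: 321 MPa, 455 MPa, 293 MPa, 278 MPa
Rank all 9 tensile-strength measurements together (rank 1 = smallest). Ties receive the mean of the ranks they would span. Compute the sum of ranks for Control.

Sorted (ascending): 237, 242, 242, 278, 293, 321, 455, 455, 475
The 2 values of 242 occupy positions 2–3 → average rank (2+3)/2 = 2.5.
The 2 values of 455 occupy positions 7–8 → average rank (7+8)/2 = 7.5.
Control values → pooled ranks: 237→1, 242→2.5, 455→7.5, 475→9, 242→2.5
Rank sum = 1 + 2.5 + 7.5 + 9 + 2.5 = 22.5

22.5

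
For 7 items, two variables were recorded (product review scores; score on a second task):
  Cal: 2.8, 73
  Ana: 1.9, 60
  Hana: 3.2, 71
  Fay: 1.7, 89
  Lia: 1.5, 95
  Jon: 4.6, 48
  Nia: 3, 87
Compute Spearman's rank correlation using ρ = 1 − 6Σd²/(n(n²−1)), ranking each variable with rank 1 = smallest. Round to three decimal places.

-0.750

Ranks of variable 1: 4, 3, 6, 2, 1, 7, 5
Ranks of variable 2: 4, 2, 3, 6, 7, 1, 5
d = r₁ − r₂: 0, 1, 3, -4, -6, 6, 0
d²: 0, 1, 9, 16, 36, 36, 0; Σd² = 98
ρ = 1 − 6·98/(7·48) = 1 − 588/336 = -0.750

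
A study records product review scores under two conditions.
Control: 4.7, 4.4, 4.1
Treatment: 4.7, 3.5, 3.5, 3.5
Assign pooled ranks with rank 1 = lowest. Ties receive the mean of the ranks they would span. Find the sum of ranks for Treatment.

12.5

Sorted (ascending): 3.5, 3.5, 3.5, 4.1, 4.4, 4.7, 4.7
The 3 values of 3.5 occupy positions 1–3 → average rank 2.
The 2 values of 4.7 occupy positions 6–7 → average rank (6+7)/2 = 6.5.
Treatment values → pooled ranks: 4.7→6.5, 3.5→2, 3.5→2, 3.5→2
Rank sum = 6.5 + 2 + 2 + 2 = 12.5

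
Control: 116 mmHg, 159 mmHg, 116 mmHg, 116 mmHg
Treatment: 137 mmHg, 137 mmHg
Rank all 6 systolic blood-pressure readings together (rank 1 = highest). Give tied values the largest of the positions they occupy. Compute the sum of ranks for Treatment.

Sorted (descending): 159, 137, 137, 116, 116, 116
The 2 values of 137 occupy positions 2–3 → each gets rank 3.
The 3 values of 116 occupy positions 4–6 → each gets rank 6.
Treatment values → pooled ranks: 137→3, 137→3
Rank sum = 3 + 3 = 6

6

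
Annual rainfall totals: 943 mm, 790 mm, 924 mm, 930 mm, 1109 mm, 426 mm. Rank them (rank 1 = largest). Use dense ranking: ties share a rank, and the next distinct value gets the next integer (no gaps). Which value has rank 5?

790

Sorted (descending): 1109, 943, 930, 924, 790, 426
No ties — each value takes its position as its rank.
Rank 5 → value 790.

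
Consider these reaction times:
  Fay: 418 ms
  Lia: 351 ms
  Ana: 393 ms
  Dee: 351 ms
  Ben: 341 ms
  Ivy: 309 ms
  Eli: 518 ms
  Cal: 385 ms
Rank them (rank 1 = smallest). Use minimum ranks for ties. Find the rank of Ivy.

Sorted (ascending): 309, 341, 351, 351, 385, 393, 418, 518
The 2 values of 351 occupy positions 3–4 → each gets rank 3.
Ivy has value 309 ms → rank 1.

1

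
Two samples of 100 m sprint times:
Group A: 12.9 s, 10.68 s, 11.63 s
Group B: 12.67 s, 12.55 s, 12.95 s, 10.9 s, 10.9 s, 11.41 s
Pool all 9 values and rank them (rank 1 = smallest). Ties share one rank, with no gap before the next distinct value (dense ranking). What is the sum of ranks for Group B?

Sorted (ascending): 10.68, 10.9, 10.9, 11.41, 11.63, 12.55, 12.67, 12.9, 12.95
The 2 values of 10.9 share dense rank 2.
Remaining distinct values take the next consecutive integers.
Group B values → pooled ranks: 12.67→6, 12.55→5, 12.95→8, 10.9→2, 10.9→2, 11.41→3
Rank sum = 6 + 5 + 8 + 2 + 2 + 3 = 26

26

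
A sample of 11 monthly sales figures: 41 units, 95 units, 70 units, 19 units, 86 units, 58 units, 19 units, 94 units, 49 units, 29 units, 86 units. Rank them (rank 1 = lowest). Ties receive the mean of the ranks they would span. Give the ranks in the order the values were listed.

4, 11, 7, 1.5, 8.5, 6, 1.5, 10, 5, 3, 8.5

Sorted (ascending): 19, 19, 29, 41, 49, 58, 70, 86, 86, 94, 95
The 2 values of 19 occupy positions 1–2 → average rank (1+2)/2 = 1.5.
The 2 values of 86 occupy positions 8–9 → average rank (8+9)/2 = 8.5.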